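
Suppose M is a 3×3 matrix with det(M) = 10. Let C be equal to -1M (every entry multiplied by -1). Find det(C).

For a 3×3 matrix, det(-1M) = (-1)^3·det(M) = -1·det(M).
det(C) = (-1)·(10) = -10

-10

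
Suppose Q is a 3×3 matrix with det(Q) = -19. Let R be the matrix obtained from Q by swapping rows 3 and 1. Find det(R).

The determinant is 19.

Swapping two rows multiplies the determinant by −1.
det(R) = (-1)·(-19) = 19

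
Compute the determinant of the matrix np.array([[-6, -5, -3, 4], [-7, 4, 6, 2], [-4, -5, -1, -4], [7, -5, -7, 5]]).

-1022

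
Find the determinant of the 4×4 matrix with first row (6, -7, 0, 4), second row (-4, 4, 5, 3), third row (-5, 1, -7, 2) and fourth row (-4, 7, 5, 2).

Expand along row 1 (it has 1 zero):
  + (6) · M_11   where M_11 = det([4 5 3; 1 -7 2; 7 5 2]) = 126
  − (-7) · M_12   where M_12 = det([-4 5 3; -5 -7 2; -4 5 2]) = -53
  − (4) · M_14   where M_14 = det([-4 4 5; -5 1 -7; -4 7 5]) = -159
det = (+1)·(6)·(126) + (-1)·(-7)·(-53) + (-1)·(4)·(-159) = 1021

The determinant is 1021.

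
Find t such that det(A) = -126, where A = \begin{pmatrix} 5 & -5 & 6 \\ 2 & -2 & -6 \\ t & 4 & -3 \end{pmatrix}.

-7

Expanding along the row containing t, det(A) is linear in t: det(A) = (42)·t + (168).
Set (42)·t + (168) = -126  ⇒  (42)·t = -294  ⇒  t = -7.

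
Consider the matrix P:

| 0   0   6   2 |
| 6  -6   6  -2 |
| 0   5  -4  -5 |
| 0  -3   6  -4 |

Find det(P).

-1476

Expand along column 1 (it has 3 zeros):
  − (6) · M_21   where M_21 = det([0 6 2; 5 -4 -5; -3 6 -4]) = 246
det = (-1)·(6)·(246) = -1476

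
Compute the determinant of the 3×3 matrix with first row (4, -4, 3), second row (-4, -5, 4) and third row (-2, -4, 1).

78

Expand along row 1:
  + 4 · |-5 4; -4 1| = 4·(-5 − (-16)) = 44
  − (-4) · |-4 4; -2 1| = −(-4)·(-4 − (-8)) = 16
  + 3 · |-4 -5; -2 -4| = 3·(16 − 10) = 18
Sum: (44) + (16) + (18) = 78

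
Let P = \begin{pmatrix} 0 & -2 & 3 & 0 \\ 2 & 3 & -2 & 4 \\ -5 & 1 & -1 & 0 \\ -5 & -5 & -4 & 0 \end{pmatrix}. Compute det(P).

The determinant is 480.

Expand along column 4 (it has 3 zeros):
  + (4) · M_24   where M_24 = det([0 -2 3; -5 1 -1; -5 -5 -4]) = 120
det = (+1)·(4)·(120) = 480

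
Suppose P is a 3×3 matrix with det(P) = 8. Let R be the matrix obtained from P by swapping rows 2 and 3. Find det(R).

Swapping two rows multiplies the determinant by −1.
det(R) = (-1)·(8) = -8

-8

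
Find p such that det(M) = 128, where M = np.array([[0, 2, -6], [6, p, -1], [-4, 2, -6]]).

-5

Expanding along the column containing p, det(M) is linear in p: det(M) = (-24)·p + (8).
Set (-24)·p + (8) = 128  ⇒  (-24)·p = 120  ⇒  p = -5.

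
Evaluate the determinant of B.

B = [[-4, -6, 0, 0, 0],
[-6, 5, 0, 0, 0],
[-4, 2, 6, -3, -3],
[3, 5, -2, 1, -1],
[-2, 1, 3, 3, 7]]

B is block lower-triangular with a 2×2 block and a 3×3 block on the diagonal, so its determinant equals the product of the determinants of the diagonal blocks.
det of the 2×2 block = -56
det of the 3×3 block = 54
det = (-56)·(54) = -3024

|B| = -3024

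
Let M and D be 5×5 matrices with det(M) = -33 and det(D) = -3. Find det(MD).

det(MD) = det(M)·det(D) = (-33)·(-3) = 99

99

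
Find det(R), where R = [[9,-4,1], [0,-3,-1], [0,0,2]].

R is upper triangular, so det(R) is the product of the diagonal entries:
det = (9) · (-3) · (2) = -54

|R| = -54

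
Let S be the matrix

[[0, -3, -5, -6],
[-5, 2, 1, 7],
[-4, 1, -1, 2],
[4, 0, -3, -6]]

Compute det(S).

The determinant is 132.

Expand along row 1 (it has 1 zero):
  − (-3) · M_12   where M_12 = det([-5 1 7; -4 -1 2; 4 -3 -6]) = 36
  + (-5) · M_13   where M_13 = det([-5 2 7; -4 1 2; 4 0 -6]) = -30
  − (-6) · M_14   where M_14 = det([-5 2 1; -4 1 -1; 4 0 -3]) = -21
det = (-1)·(-3)·(36) + (+1)·(-5)·(-30) + (-1)·(-6)·(-21) = 132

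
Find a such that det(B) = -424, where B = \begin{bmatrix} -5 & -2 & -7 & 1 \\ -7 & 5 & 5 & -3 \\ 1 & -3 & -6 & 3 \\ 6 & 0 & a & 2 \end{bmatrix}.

a = -6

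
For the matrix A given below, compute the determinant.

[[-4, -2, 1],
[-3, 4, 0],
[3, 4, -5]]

86

Expand along row 2:
  − (-3) · |-2 1; 4 -5| = −(-3)·(10 − 4) = 18
  + 4 · |-4 1; 3 -5| = 4·(20 − 3) = 68
Sum: (18) + (68) = 86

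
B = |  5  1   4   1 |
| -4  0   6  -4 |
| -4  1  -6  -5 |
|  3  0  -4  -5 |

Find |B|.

746

Expand along column 2 (it has 2 zeros):
  − (1) · M_12   where M_12 = det([-4 6 -4; -4 -6 -5; 3 -4 -5]) = -386
  − (1) · M_32   where M_32 = det([5 4 1; -4 6 -4; 3 -4 -5]) = -360
det = (-1)·(1)·(-386) + (-1)·(1)·(-360) = 746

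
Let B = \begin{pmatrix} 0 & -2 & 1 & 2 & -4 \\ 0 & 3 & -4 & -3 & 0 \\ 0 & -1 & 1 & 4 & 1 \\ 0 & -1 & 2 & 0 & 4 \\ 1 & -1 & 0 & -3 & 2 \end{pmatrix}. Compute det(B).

45

Expand along column 1 (it has 4 zeros):
  + (1) · M_51   where M_51 = det([-2 1 2 -4; 3 -4 -3 0; -1 1 4 1; -1 2 0 4]) = 45
det = (+1)·(1)·(45) = 45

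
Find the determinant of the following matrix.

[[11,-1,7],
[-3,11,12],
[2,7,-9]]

Expand along row 1:
  + 11 · |11 12; 7 -9| = 11·(-99 − 84) = -2013
  − (-1) · |-3 12; 2 -9| = −(-1)·(27 − 24) = 3
  + 7 · |-3 11; 2 7| = 7·(-21 − 22) = -301
Sum: (-2013) + (3) + (-301) = -2311

The determinant is -2311.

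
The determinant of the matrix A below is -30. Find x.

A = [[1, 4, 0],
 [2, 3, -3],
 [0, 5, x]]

Expanding along the row containing x, det(A) is linear in x: det(A) = (-5)·x + (15).
Set (-5)·x + (15) = -30  ⇒  (-5)·x = -45  ⇒  x = 9.

x = 9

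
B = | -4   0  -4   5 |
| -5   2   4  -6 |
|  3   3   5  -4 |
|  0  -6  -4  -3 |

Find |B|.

|B| = -322

Expand along row 1 (it has 1 zero):
  + (-4) · M_11   where M_11 = det([2 4 -6; 3 5 -4; -6 -4 -3]) = -38
  + (-4) · M_13   where M_13 = det([-5 2 -6; 3 3 -4; 0 -6 -3]) = 291
  − (5) · M_14   where M_14 = det([-5 2 4; 3 3 5; 0 -6 -4]) = -138
det = (+1)·(-4)·(-38) + (+1)·(-4)·(291) + (-1)·(5)·(-138) = -322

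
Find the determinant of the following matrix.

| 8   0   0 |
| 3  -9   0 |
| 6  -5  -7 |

The matrix is lower triangular, so the determinant is the product of the diagonal entries:
det = (8) · (-9) · (-7) = 504

The determinant is 504.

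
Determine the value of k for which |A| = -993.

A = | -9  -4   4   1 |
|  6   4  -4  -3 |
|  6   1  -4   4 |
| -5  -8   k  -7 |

k = -9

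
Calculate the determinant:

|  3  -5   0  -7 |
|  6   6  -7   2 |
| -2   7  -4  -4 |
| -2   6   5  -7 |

5299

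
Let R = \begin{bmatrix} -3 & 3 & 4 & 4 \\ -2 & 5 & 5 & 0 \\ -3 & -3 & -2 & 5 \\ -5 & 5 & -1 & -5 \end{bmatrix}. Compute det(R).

159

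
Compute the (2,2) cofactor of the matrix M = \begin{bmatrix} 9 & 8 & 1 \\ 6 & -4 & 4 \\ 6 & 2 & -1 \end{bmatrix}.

Delete row 2 and column 2; the remaining 2×2 submatrix is [9 1; 6 -1].
Its determinant is 9·(-1) − 1·6 = -15.
The cofactor carries sign (−1)^(2+2) = +1, so C_{2,2} = +(-15) = -15.

-15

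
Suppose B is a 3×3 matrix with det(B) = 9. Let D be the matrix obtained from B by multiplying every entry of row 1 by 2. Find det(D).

det(D) = 18

Scaling one row by 2 multiplies the determinant by 2.
det(D) = (2)·(9) = 18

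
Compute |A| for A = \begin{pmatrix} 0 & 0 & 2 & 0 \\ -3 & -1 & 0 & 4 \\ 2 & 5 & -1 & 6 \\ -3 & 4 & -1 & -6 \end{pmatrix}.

Expand along row 1 (it has 3 zeros):
  + (2) · M_13   where M_13 = det([-3 -1 4; 2 5 6; -3 4 -6]) = 260
det = (+1)·(2)·(260) = 520

The determinant is 520.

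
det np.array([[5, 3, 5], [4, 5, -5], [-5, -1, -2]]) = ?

Expand along column 1:
  + 5 · |5 -5; -1 -2| = 5·(-10 − 5) = -75
  − 4 · |3 5; -1 -2| = −4·(-6 − (-5)) = 4
  + (-5) · |3 5; 5 -5| = (-5)·(-15 − 25) = 200
Sum: (-75) + (4) + (200) = 129

The determinant is 129.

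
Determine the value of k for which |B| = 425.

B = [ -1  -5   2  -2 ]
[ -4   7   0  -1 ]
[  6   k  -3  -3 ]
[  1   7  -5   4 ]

-8

Expanding along the row containing k, det(B) is linear in k: det(B) = (5)·k + (465).
Set (5)·k + (465) = 425  ⇒  (5)·k = -40  ⇒  k = -8.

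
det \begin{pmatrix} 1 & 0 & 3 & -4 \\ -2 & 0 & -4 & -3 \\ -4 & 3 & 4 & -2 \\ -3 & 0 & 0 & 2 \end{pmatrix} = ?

-237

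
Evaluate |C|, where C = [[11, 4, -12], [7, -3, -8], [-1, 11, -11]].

Expand along row 1:
  + 11 · |-3 -8; 11 -11| = 11·(33 − (-88)) = 1331
  − 4 · |7 -8; -1 -11| = −4·(-77 − 8) = 340
  + (-12) · |7 -3; -1 11| = (-12)·(77 − 3) = -888
Sum: (1331) + (340) + (-888) = 783

783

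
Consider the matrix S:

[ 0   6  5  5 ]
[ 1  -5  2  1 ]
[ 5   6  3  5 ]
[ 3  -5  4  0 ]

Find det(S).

-631

Expand along row 1 (it has 1 zero):
  − (6) · M_12   where M_12 = det([1 2 1; 5 3 5; 3 4 0]) = 21
  + (5) · M_13   where M_13 = det([1 -5 1; 5 6 5; 3 -5 0]) = -93
  − (5) · M_14   where M_14 = det([1 -5 2; 5 6 3; 3 -5 4]) = 8
det = (-1)·(6)·(21) + (+1)·(5)·(-93) + (-1)·(5)·(8) = -631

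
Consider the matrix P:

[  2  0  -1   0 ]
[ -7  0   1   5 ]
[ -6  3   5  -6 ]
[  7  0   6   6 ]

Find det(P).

The determinant is 375.

Expand along column 2 (it has 3 zeros):
  − (3) · M_32   where M_32 = det([2 -1 0; -7 1 5; 7 6 6]) = -125
det = (-1)·(3)·(-125) = 375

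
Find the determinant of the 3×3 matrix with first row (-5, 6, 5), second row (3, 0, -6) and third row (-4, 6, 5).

-36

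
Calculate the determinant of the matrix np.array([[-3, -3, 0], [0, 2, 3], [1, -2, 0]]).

The determinant is -27.

Expand along column 3:
  − 3 · |-3 -3; 1 -2| = −3·(6 − (-3)) = -27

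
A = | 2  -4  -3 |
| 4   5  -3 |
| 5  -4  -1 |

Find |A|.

det(A) = 133

Expand along row 1:
  + 2 · |5 -3; -4 -1| = 2·(-5 − 12) = -34
  − (-4) · |4 -3; 5 -1| = −(-4)·(-4 − (-15)) = 44
  + (-3) · |4 5; 5 -4| = (-3)·(-16 − 25) = 123
Sum: (-34) + (44) + (123) = 133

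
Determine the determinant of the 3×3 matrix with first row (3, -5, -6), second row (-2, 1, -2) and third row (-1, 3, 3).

17

Expand along row 1:
  + 3 · |1 -2; 3 3| = 3·(3 − (-6)) = 27
  − (-5) · |-2 -2; -1 3| = −(-5)·(-6 − 2) = -40
  + (-6) · |-2 1; -1 3| = (-6)·(-6 − (-1)) = 30
Sum: (27) + (-40) + (30) = 17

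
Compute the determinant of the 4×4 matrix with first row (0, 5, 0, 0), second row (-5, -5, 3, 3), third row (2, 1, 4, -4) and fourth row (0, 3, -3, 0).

-210

Expand along row 1 (it has 3 zeros):
  − (5) · M_12   where M_12 = det([-5 3 3; 2 4 -4; 0 -3 0]) = 42
det = (-1)·(5)·(42) = -210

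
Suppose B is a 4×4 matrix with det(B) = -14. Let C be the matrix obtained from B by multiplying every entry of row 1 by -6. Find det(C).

det(C) = 84

Scaling one row by -6 multiplies the determinant by -6.
det(C) = (-6)·(-14) = 84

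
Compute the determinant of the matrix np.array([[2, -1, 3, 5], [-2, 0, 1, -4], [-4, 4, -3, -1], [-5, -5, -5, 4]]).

The determinant is -803.

Expand along row 2 (it has 1 zero):
  − (-2) · M_21   where M_21 = det([-1 3 5; 4 -3 -1; -5 -5 4]) = -191
  − (1) · M_23   where M_23 = det([2 -1 5; -4 4 -1; -5 -5 4]) = 201
  + (-4) · M_24   where M_24 = det([2 -1 3; -4 4 -3; -5 -5 -5]) = 55
det = (-1)·(-2)·(-191) + (-1)·(1)·(201) + (+1)·(-4)·(55) = -803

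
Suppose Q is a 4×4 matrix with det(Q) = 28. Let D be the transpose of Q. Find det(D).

|D| = 28

det(Qᵀ) = det(Q).
det(D) = (1)·(28) = 28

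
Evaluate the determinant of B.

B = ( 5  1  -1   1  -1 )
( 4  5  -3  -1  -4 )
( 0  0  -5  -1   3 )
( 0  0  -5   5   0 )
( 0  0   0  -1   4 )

The determinant is -2205.

B is block upper-triangular with a 2×2 block and a 3×3 block on the diagonal, so its determinant equals the product of the determinants of the diagonal blocks.
det of the 2×2 block = 21
det of the 3×3 block = -105
det = (21)·(-105) = -2205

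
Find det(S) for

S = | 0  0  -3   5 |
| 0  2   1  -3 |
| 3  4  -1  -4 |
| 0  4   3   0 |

Expand along column 1 (it has 3 zeros):
  + (3) · M_31   where M_31 = det([0 -3 5; 2 1 -3; 4 3 0]) = 46
det = (+1)·(3)·(46) = 138

138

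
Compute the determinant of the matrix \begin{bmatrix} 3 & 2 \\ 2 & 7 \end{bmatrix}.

det = 3·7 − 2·2 = 21 − 4 = 17

17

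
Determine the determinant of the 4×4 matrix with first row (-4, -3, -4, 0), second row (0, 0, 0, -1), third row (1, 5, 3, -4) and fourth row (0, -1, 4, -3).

Expand along row 2 (it has 3 zeros):
  + (-1) · M_24   where M_24 = det([-4 -3 -4; 1 5 3; 0 -1 4]) = -76
det = (+1)·(-1)·(-76) = 76

76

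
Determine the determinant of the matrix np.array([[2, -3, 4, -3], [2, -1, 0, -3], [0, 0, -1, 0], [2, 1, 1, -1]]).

Expand along row 3 (it has 3 zeros):
  + (-1) · M_33   where M_33 = det([2 -3 -3; 2 -1 -3; 2 1 -1]) = 8
det = (+1)·(-1)·(8) = -8

The determinant is -8.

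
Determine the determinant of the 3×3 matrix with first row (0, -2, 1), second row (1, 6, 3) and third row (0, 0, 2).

Expand along column 1:
  − 1 · |-2 1; 0 2| = −1·(-4 − 0) = 4

4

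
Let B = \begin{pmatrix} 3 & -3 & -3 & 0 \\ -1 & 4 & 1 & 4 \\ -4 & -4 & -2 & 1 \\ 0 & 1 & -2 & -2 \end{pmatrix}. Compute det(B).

390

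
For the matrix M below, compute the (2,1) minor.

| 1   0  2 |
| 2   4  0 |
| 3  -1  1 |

2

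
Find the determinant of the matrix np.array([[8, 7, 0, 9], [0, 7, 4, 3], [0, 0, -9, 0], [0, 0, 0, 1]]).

The determinant is -504.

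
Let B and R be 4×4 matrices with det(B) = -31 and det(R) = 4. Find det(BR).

det(BR) = -124

det(BR) = det(B)·det(R) = (-31)·(4) = -124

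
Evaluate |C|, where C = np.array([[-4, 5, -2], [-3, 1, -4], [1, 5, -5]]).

The determinant is -123.

Expand along column 1:
  + (-4) · |1 -4; 5 -5| = (-4)·(-5 − (-20)) = -60
  − (-3) · |5 -2; 5 -5| = −(-3)·(-25 − (-10)) = -45
  + 1 · |5 -2; 1 -4| = 1·(-20 − (-2)) = -18
Sum: (-60) + (-45) + (-18) = -123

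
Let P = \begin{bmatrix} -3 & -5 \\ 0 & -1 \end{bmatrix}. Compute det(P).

det(P) = (-3)·(-1) − (-5)·0 = 3 − 0 = 3

det(P) = 3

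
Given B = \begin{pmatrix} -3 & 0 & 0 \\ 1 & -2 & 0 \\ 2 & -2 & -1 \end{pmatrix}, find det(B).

The determinant is -6.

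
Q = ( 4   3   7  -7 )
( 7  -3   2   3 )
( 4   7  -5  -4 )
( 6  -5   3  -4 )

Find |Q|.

-4718

Expand along row 1:
  + (4) · M_11   where M_11 = det([-3 2 3; 7 -5 -4; -5 3 -4]) = -12
  − (3) · M_12   where M_12 = det([7 2 3; 4 -5 -4; 6 3 -4]) = 334
  + (7) · M_13   where M_13 = det([7 -3 3; 4 7 -4; 6 -5 -4]) = -498
  − (-7) · M_14   where M_14 = det([7 -3 2; 4 7 -5; 6 -5 3]) = -26
det = (+1)·(4)·(-12) + (-1)·(3)·(334) + (+1)·(7)·(-498) + (-1)·(-7)·(-26) = -4718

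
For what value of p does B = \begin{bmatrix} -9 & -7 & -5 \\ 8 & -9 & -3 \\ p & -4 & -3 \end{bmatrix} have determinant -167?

p = 1

Expanding along the column containing p, det(B) is linear in p: det(B) = (-24)·p + (-143).
Set (-24)·p + (-143) = -167  ⇒  (-24)·p = -24  ⇒  p = 1.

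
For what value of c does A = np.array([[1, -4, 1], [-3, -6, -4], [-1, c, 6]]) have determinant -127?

3

Expanding along the row containing c, det(A) is linear in c: det(A) = (1)·c + (-130).
Set (1)·c + (-130) = -127  ⇒  (1)·c = 3  ⇒  c = 3.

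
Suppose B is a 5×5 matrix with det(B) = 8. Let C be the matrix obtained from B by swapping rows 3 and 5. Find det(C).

Swapping two rows multiplies the determinant by −1.
det(C) = (-1)·(8) = -8

-8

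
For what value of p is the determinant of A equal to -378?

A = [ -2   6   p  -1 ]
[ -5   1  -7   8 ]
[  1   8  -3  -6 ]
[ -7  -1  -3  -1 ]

-6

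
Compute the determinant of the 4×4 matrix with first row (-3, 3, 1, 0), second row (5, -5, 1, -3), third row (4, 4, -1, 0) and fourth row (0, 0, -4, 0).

Expand along row 4 (it has 3 zeros):
  − (-4) · M_43   where M_43 = det([-3 3 0; 5 -5 -3; 4 4 0]) = -72
det = (-1)·(-4)·(-72) = -288

-288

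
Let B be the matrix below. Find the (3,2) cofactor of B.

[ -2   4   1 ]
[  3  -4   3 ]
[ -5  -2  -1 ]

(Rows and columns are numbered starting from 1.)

9

Delete row 3 and column 2; the remaining 2×2 submatrix is [-2 1; 3 3].
Its determinant is (-2)·3 − 1·3 = -9.
The cofactor carries sign (−1)^(3+2) = −1, so C_{3,2} = −(-9) = 9.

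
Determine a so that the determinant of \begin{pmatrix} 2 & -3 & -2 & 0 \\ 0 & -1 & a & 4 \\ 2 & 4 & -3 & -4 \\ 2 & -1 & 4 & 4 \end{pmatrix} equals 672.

Expanding along the row containing a, det(B) is linear in a: det(B) = (-72)·a + (312).
Set (-72)·a + (312) = 672  ⇒  (-72)·a = 360  ⇒  a = -5.

a = -5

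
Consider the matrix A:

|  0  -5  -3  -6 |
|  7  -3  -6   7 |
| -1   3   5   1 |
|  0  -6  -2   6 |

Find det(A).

1262

Expand along column 1 (it has 2 zeros):
  − (7) · M_21   where M_21 = det([-5 -3 -6; 3 5 1; -6 -2 6]) = -232
  + (-1) · M_31   where M_31 = det([-5 -3 -6; -3 -6 7; -6 -2 6]) = 362
det = (-1)·(7)·(-232) + (+1)·(-1)·(362) = 1262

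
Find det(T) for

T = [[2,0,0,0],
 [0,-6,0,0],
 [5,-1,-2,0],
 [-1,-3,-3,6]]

T is lower triangular, so det(T) is the product of the diagonal entries:
det = (2) · (-6) · (-2) · (6) = 144

The determinant is 144.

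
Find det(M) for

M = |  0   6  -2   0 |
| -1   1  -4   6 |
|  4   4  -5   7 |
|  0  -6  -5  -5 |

Expand along row 1 (it has 2 zeros):
  − (6) · M_12   where M_12 = det([-1 -4 6; 4 -5 7; 0 -5 -5]) = -260
  + (-2) · M_13   where M_13 = det([-1 1 6; 4 4 7; 0 -6 -5]) = -146
det = (-1)·(6)·(-260) + (+1)·(-2)·(-146) = 1852

det(M) = 1852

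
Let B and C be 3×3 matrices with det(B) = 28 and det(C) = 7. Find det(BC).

196

det(BC) = det(B)·det(C) = (28)·(7) = 196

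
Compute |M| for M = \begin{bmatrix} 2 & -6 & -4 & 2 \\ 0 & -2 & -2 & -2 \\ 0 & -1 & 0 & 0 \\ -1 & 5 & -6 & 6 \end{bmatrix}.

The determinant is -60.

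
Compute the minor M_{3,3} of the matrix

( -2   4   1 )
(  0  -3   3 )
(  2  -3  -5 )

Delete row 3 and column 3; the remaining 2×2 submatrix is [-2 4; 0 -3].
Its determinant is (-2)·(-3) − 4·0 = 6.

6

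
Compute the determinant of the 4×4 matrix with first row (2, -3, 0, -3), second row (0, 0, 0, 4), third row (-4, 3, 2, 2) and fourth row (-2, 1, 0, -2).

Expand along row 2 (it has 3 zeros):
  + (4) · M_24   where M_24 = det([2 -3 0; -4 3 2; -2 1 0]) = 8
det = (+1)·(4)·(8) = 32

32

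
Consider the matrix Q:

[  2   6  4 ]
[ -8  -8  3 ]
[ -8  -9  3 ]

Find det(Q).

38

Expand along column 1:
  + 2 · |-8 3; -9 3| = 2·(-24 − (-27)) = 6
  − (-8) · |6 4; -9 3| = −(-8)·(18 − (-36)) = 432
  + (-8) · |6 4; -8 3| = (-8)·(18 − (-32)) = -400
Sum: (6) + (432) + (-400) = 38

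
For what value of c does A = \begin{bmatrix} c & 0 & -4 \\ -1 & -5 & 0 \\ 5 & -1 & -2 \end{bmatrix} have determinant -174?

c = -7

Expanding along the column containing c, det(A) is linear in c: det(A) = (10)·c + (-104).
Set (10)·c + (-104) = -174  ⇒  (10)·c = -70  ⇒  c = -7.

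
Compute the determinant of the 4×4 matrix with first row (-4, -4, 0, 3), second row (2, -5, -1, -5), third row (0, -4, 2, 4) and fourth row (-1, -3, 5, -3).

The determinant is -1086.

Expand along row 1 (it has 1 zero):
  + (-4) · M_11   where M_11 = det([-5 -1 -5; -4 2 4; -3 5 -3]) = 224
  − (-4) · M_12   where M_12 = det([2 -1 -5; 0 2 4; -1 5 -3]) = -58
  − (3) · M_14   where M_14 = det([2 -5 -1; 0 -4 2; -1 -3 5]) = -14
det = (+1)·(-4)·(224) + (-1)·(-4)·(-58) + (-1)·(3)·(-14) = -1086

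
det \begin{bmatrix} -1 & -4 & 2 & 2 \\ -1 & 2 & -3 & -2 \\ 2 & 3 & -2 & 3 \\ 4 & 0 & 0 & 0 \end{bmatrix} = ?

Expand along row 4 (it has 3 zeros):
  − (4) · M_41   where M_41 = det([-4 2 2; 2 -3 -2; 3 -2 3]) = 38
det = (-1)·(4)·(38) = -152

-152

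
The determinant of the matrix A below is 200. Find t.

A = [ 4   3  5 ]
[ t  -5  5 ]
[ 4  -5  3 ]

t = 0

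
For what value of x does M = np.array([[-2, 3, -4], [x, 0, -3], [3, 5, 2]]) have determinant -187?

x = 5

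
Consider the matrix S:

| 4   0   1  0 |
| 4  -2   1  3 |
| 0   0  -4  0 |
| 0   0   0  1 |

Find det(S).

The determinant is 32.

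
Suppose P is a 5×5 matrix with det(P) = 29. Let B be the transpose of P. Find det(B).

det(Pᵀ) = det(P).
det(B) = (1)·(29) = 29

The determinant is 29.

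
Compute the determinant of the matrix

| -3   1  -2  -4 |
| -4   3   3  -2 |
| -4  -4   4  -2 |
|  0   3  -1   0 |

Expand along row 4 (it has 2 zeros):
  + (3) · M_42   where M_42 = det([-3 -2 -4; -4 3 -2; -4 4 -2]) = 10
  − (-1) · M_43   where M_43 = det([-3 1 -4; -4 3 -2; -4 -4 -2]) = -70
det = (+1)·(3)·(10) + (-1)·(-1)·(-70) = -40

-40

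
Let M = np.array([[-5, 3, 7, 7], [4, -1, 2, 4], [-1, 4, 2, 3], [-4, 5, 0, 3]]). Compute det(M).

Expand along row 4 (it has 1 zero):
  − (-4) · M_41   where M_41 = det([3 7 7; -1 2 4; 4 2 3]) = 57
  + (5) · M_42   where M_42 = det([-5 7 7; 4 2 4; -1 2 3]) = -32
  + (3) · M_44   where M_44 = det([-5 3 7; 4 -1 2; -1 4 2]) = 125
det = (-1)·(-4)·(57) + (+1)·(5)·(-32) + (+1)·(3)·(125) = 443

|M| = 443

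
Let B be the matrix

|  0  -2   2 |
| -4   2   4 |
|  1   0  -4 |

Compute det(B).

The determinant is 20.

Expand along row 1:
  − (-2) · |-4 4; 1 -4| = −(-2)·(16 − 4) = 24
  + 2 · |-4 2; 1 0| = 2·(0 − 2) = -4
Sum: (24) + (-4) = 20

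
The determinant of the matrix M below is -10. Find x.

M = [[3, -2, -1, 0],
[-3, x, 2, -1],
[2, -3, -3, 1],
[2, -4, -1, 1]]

Expanding along the column containing x, det(M) is linear in x: det(M) = (-6)·x + (26).
Set (-6)·x + (26) = -10  ⇒  (-6)·x = -36  ⇒  x = 6.

x = 6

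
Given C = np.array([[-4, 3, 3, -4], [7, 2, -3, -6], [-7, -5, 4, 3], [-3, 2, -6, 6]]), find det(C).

det(C) = 1507

Expand along row 1:
  + (-4) · M_11   where M_11 = det([2 -3 -6; -5 4 3; 2 -6 6]) = -156
  − (3) · M_12   where M_12 = det([7 -3 -6; -7 4 3; -3 -6 6]) = -129
  + (3) · M_13   where M_13 = det([7 2 -6; -7 -5 3; -3 2 6]) = -12
  − (-4) · M_14   where M_14 = det([7 2 -3; -7 -5 4; -3 2 -6]) = 133
det = (+1)·(-4)·(-156) + (-1)·(3)·(-129) + (+1)·(3)·(-12) + (-1)·(-4)·(133) = 1507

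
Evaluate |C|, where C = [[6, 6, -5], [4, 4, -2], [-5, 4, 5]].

Expand along row 1:
  + 6 · |4 -2; 4 5| = 6·(20 − (-8)) = 168
  − 6 · |4 -2; -5 5| = −6·(20 − 10) = -60
  + (-5) · |4 4; -5 4| = (-5)·(16 − (-20)) = -180
Sum: (168) + (-60) + (-180) = -72

|C| = -72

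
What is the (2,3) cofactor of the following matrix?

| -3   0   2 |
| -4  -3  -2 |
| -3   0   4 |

0

Delete row 2 and column 3; the remaining 2×2 submatrix is [-3 0; -3 0].
Its determinant is (-3)·0 − 0·(-3) = 0.
The cofactor carries sign (−1)^(2+3) = −1, so C_{2,3} = −(0) = 0.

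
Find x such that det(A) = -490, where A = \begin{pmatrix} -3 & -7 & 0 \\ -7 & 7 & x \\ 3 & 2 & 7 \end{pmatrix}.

Expanding along the row containing x, det(A) is linear in x: det(A) = (-15)·x + (-490).
Set (-15)·x + (-490) = -490  ⇒  (-15)·x = 0  ⇒  x = 0.

0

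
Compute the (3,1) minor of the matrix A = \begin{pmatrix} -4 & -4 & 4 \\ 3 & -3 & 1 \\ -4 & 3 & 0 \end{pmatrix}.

Delete row 3 and column 1; the remaining 2×2 submatrix is [-4 4; -3 1].
Its determinant is (-4)·1 − 4·(-3) = 8.

The minor is 8.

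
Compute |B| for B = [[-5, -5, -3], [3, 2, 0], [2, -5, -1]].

Expand along column 3:
  + (-3) · |3 2; 2 -5| = (-3)·(-15 − 4) = 57
  + (-1) · |-5 -5; 3 2| = (-1)·(-10 − (-15)) = -5
Sum: (57) + (-5) = 52

|B| = 52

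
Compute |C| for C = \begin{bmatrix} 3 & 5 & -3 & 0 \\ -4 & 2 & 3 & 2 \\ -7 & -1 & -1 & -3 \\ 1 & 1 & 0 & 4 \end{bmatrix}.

Expand along row 1 (it has 1 zero):
  + (3) · M_11   where M_11 = det([2 3 2; -1 -1 -3; 1 0 4]) = -3
  − (5) · M_12   where M_12 = det([-4 3 2; -7 -1 -3; 1 0 4]) = 93
  + (-3) · M_13   where M_13 = det([-4 2 2; -7 -1 -3; 1 1 4]) = 42
det = (+1)·(3)·(-3) + (-1)·(5)·(93) + (+1)·(-3)·(42) = -600

-600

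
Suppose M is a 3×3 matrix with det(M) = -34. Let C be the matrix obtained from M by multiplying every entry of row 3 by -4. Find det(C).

136

Scaling one row by -4 multiplies the determinant by -4.
det(C) = (-4)·(-34) = 136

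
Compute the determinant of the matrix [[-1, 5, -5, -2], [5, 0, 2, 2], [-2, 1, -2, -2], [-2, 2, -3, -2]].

Expand along row 2 (it has 1 zero):
  − (5) · M_21   where M_21 = det([5 -5 -2; 1 -2 -2; 2 -3 -2]) = -2
  − (2) · M_23   where M_23 = det([-1 5 -2; -2 1 -2; -2 2 -2]) = 2
  + (2) · M_24   where M_24 = det([-1 5 -5; -2 1 -2; -2 2 -3]) = -1
det = (-1)·(5)·(-2) + (-1)·(2)·(2) + (+1)·(2)·(-1) = 4

4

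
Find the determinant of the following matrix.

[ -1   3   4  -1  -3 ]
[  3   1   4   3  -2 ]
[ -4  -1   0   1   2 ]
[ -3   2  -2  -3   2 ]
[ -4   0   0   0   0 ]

240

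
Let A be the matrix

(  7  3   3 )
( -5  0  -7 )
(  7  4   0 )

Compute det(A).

Expand along column 2:
  − 3 · |-5 -7; 7 0| = −3·(0 − (-49)) = -147
  − 4 · |7 3; -5 -7| = −4·(-49 − (-15)) = 136
Sum: (-147) + (136) = -11

|A| = -11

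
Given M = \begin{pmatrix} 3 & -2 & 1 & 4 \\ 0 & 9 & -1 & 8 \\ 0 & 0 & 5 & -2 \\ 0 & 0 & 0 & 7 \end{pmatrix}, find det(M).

M is upper triangular, so det(M) is the product of the diagonal entries:
det = (3) · (9) · (5) · (7) = 945

det(M) = 945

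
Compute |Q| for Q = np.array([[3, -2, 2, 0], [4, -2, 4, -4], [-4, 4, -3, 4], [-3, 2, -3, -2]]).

Expand along row 1 (it has 1 zero):
  + (3) · M_11   where M_11 = det([-2 4 -4; 4 -3 4; 2 -3 -2]) = 52
  − (-2) · M_12   where M_12 = det([4 4 -4; -4 -3 4; -3 -3 -2]) = -20
  + (2) · M_13   where M_13 = det([4 -2 -4; -4 4 4; -3 2 -2]) = -40
det = (+1)·(3)·(52) + (-1)·(-2)·(-20) + (+1)·(2)·(-40) = 36

The determinant is 36.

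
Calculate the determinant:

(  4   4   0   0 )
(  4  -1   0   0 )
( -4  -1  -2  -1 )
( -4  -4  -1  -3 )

-100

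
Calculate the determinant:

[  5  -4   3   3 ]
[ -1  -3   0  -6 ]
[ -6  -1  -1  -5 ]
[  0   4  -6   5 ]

-676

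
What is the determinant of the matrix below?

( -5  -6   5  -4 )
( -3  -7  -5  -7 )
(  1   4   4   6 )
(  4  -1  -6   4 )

Expand along row 1:
  + (-5) · M_11   where M_11 = det([-7 -5 -7; 4 4 6; -1 -6 4]) = -114
  − (-6) · M_12   where M_12 = det([-3 -5 -7; 1 4 6; 4 -6 4]) = -102
  + (5) · M_13   where M_13 = det([-3 -7 -7; 1 4 6; 4 -1 4]) = -87
  − (-4) · M_14   where M_14 = det([-3 -7 -5; 1 4 4; 4 -1 -6]) = -9
det = (+1)·(-5)·(-114) + (-1)·(-6)·(-102) + (+1)·(5)·(-87) + (-1)·(-4)·(-9) = -513

The determinant is -513.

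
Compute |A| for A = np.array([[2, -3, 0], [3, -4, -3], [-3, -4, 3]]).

Expand along row 1:
  + 2 · |-4 -3; -4 3| = 2·(-12 − 12) = -48
  − (-3) · |3 -3; -3 3| = −(-3)·(9 − 9) = 0
Sum: (-48) + (0) = -48

The determinant is -48.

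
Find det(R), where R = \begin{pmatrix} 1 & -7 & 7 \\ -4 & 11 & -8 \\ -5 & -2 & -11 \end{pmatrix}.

Expand along column 1:
  + 1 · |11 -8; -2 -11| = 1·(-121 − 16) = -137
  − (-4) · |-7 7; -2 -11| = −(-4)·(77 − (-14)) = 364
  + (-5) · |-7 7; 11 -8| = (-5)·(56 − 77) = 105
Sum: (-137) + (364) + (105) = 332

det(R) = 332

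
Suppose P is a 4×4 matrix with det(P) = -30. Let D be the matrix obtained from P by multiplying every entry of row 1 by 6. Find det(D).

-180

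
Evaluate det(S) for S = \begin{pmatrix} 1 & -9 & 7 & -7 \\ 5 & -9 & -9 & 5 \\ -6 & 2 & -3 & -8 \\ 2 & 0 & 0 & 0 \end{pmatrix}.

det(S) = 3064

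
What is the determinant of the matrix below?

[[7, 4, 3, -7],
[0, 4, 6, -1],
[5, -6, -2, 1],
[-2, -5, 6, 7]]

Expand along row 2 (it has 1 zero):
  + (4) · M_22   where M_22 = det([7 3 -7; 5 -2 1; -2 6 7]) = -433
  − (6) · M_23   where M_23 = det([7 4 -7; 5 -6 1; -2 -5 7]) = -148
  + (-1) · M_24   where M_24 = det([7 4 3; 5 -6 -2; -2 -5 6]) = -537
det = (+1)·(4)·(-433) + (-1)·(6)·(-148) + (+1)·(-1)·(-537) = -307

-307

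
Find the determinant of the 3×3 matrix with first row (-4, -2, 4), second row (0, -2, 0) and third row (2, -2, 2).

The determinant is 32.

Expand along row 2:
  + (-2) · |-4 4; 2 2| = (-2)·(-8 − 8) = 32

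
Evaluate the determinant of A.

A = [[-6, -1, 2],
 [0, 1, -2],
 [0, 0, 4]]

A is upper triangular, so det(A) is the product of the diagonal entries:
det = (-6) · (1) · (4) = -24

-24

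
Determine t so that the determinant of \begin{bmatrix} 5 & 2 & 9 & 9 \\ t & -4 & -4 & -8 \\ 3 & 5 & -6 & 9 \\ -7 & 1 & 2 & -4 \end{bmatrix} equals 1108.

-4

Expanding along the row containing t, det(A) is linear in t: det(A) = (-417)·t + (-560).
Set (-417)·t + (-560) = 1108  ⇒  (-417)·t = 1668  ⇒  t = -4.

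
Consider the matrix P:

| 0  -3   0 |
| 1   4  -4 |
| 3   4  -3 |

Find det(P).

det(P) = 27

Expand along row 1:
  − (-3) · |1 -4; 3 -3| = −(-3)·(-3 − (-12)) = 27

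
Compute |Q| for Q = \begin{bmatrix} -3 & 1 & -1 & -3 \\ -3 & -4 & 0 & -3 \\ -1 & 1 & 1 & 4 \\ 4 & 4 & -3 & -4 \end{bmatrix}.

The determinant is 69.

Expand along row 2 (it has 1 zero):
  − (-3) · M_21   where M_21 = det([1 -1 -3; 1 1 4; 4 -3 -4]) = 9
  + (-4) · M_22   where M_22 = det([-3 -1 -3; -1 1 4; 4 -3 -4]) = -33
  + (-3) · M_24   where M_24 = det([-3 1 -1; -1 1 1; 4 4 -3]) = 30
det = (-1)·(-3)·(9) + (+1)·(-4)·(-33) + (+1)·(-3)·(30) = 69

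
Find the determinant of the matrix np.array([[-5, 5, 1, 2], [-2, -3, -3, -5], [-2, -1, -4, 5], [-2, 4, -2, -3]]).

Expand along row 1:
  + (-5) · M_11   where M_11 = det([-3 -3 -5; -1 -4 5; 4 -2 -3]) = -207
  − (5) · M_12   where M_12 = det([-2 -3 -5; -2 -4 5; -2 -2 -3]) = 24
  + (1) · M_13   where M_13 = det([-2 -3 -5; -2 -1 5; -2 4 -3]) = 132
  − (2) · M_14   where M_14 = det([-2 -3 -3; -2 -1 -4; -2 4 -2]) = -18
det = (+1)·(-5)·(-207) + (-1)·(5)·(24) + (+1)·(1)·(132) + (-1)·(2)·(-18) = 1083

1083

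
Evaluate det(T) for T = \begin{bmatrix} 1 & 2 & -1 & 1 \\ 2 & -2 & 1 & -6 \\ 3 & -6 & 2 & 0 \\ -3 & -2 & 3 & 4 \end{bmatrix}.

|T| = 166

Expand along row 3 (it has 1 zero):
  + (3) · M_31   where M_31 = det([2 -1 1; -2 1 -6; -2 3 4]) = 20
  − (-6) · M_32   where M_32 = det([1 -1 1; 2 1 -6; -3 3 4]) = 21
  + (2) · M_33   where M_33 = det([1 2 1; 2 -2 -6; -3 -2 4]) = -10
det = (+1)·(3)·(20) + (-1)·(-6)·(21) + (+1)·(2)·(-10) = 166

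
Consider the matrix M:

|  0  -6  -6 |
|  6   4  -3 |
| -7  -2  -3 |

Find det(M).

Expand along row 1:
  − (-6) · |6 -3; -7 -3| = −(-6)·(-18 − 21) = -234
  + (-6) · |6 4; -7 -2| = (-6)·(-12 − (-28)) = -96
Sum: (-234) + (-96) = -330

|M| = -330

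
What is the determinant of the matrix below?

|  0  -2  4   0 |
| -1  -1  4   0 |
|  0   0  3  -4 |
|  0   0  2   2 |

-28

Expand along column 1 (it has 3 zeros):
  − (-1) · M_21   where M_21 = det([-2 4 0; 0 3 -4; 0 2 2]) = -28
det = (-1)·(-1)·(-28) = -28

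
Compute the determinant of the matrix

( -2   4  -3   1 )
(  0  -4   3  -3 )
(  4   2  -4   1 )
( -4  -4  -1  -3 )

-224

Expand along row 2 (it has 1 zero):
  + (-4) · M_22   where M_22 = det([-2 -3 1; 4 -4 1; -4 -1 -3]) = -70
  − (3) · M_23   where M_23 = det([-2 4 1; 4 2 1; -4 -4 -3]) = 28
  + (-3) · M_24   where M_24 = det([-2 4 -3; 4 2 -4; -4 -4 -1]) = 140
det = (+1)·(-4)·(-70) + (-1)·(3)·(28) + (+1)·(-3)·(140) = -224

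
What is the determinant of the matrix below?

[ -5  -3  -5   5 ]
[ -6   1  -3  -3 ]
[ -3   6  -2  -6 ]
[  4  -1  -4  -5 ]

-1552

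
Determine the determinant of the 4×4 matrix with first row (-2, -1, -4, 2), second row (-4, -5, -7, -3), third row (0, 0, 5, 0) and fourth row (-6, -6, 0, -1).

The determinant is 0.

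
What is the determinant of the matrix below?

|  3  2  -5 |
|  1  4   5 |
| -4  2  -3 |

-190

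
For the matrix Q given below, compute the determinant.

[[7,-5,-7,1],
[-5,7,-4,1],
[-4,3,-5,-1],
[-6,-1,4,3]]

det(Q) = -1536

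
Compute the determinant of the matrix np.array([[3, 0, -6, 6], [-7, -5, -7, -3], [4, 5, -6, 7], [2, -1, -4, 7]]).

Expand along row 1 (it has 1 zero):
  + (3) · M_11   where M_11 = det([-5 -7 -3; 5 -6 7; -1 -4 7]) = 442
  + (-6) · M_13   where M_13 = det([-7 -5 -3; 4 5 7; 2 -1 7]) = -182
  − (6) · M_14   where M_14 = det([-7 -5 -7; 4 5 -6; 2 -1 -4]) = 260
det = (+1)·(3)·(442) + (+1)·(-6)·(-182) + (-1)·(6)·(260) = 858

858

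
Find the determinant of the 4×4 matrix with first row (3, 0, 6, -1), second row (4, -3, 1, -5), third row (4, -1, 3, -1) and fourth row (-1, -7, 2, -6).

338

Expand along row 1 (it has 1 zero):
  + (3) · M_11   where M_11 = det([-3 1 -5; -1 3 -1; -7 2 -6]) = -46
  + (6) · M_13   where M_13 = det([4 -3 -5; 4 -1 -1; -1 -7 -6]) = 66
  − (-1) · M_14   where M_14 = det([4 -3 1; 4 -1 3; -1 -7 2]) = 80
det = (+1)·(3)·(-46) + (+1)·(6)·(66) + (-1)·(-1)·(80) = 338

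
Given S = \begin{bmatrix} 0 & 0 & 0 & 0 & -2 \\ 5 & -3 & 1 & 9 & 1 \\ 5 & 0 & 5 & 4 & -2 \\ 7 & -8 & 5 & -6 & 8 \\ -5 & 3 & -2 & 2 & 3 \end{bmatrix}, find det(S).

The determinant is -2112.

Expand along row 1 (it has 4 zeros):
  + (-2) · M_15   where M_15 = det([5 -3 1 9; 5 0 5 4; 7 -8 5 -6; -5 3 -2 2]) = 1056
det = (+1)·(-2)·(1056) = -2112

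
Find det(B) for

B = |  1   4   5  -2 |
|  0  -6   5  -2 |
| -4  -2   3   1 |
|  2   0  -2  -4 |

Expand along row 2 (it has 1 zero):
  + (-6) · M_22   where M_22 = det([1 5 -2; -4 3 1; 2 -2 -4]) = -84
  − (5) · M_23   where M_23 = det([1 4 -2; -4 -2 1; 2 0 -4]) = -56
  + (-2) · M_24   where M_24 = det([1 4 5; -4 -2 3; 2 0 -2]) = 16
det = (+1)·(-6)·(-84) + (-1)·(5)·(-56) + (+1)·(-2)·(16) = 752

det(B) = 752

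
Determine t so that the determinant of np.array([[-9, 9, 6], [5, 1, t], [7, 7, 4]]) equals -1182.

t = -9

Expanding along the row containing t, det(A) is linear in t: det(A) = (126)·t + (-48).
Set (126)·t + (-48) = -1182  ⇒  (126)·t = -1134  ⇒  t = -9.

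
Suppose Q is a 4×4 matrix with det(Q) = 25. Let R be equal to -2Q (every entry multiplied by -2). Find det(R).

For a 4×4 matrix, det(-2Q) = (-2)^4·det(Q) = 16·det(Q).
det(R) = (16)·(25) = 400

The determinant is 400.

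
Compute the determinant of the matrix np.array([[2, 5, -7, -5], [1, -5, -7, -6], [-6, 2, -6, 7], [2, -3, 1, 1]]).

Expand along row 1:
  + (2) · M_11   where M_11 = det([-5 -7 -6; 2 -6 7; -3 1 1]) = 322
  − (5) · M_12   where M_12 = det([1 -7 -6; -6 -6 7; 2 1 1]) = -189
  + (-7) · M_13   where M_13 = det([1 -5 -6; -6 2 7; 2 -3 1]) = -161
  − (-5) · M_14   where M_14 = det([1 -5 -7; -6 2 -6; 2 -3 1]) = -84
det = (+1)·(2)·(322) + (-1)·(5)·(-189) + (+1)·(-7)·(-161) + (-1)·(-5)·(-84) = 2296

2296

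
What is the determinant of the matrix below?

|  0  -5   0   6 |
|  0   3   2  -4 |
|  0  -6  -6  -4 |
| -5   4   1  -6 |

620

Expand along column 1 (it has 3 zeros):
  − (-5) · M_41   where M_41 = det([-5 0 6; 3 2 -4; -6 -6 -4]) = 124
det = (-1)·(-5)·(124) = 620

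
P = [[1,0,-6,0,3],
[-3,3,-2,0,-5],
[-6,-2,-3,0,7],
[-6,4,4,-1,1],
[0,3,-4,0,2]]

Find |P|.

The determinant is 1014.

Expand along column 4 (it has 4 zeros):
  + (-1) · M_44   where M_44 = det([1 0 -6 3; -3 3 -2 -5; -6 -2 -3 7; 0 3 -4 2]) = -1014
det = (+1)·(-1)·(-1014) = 1014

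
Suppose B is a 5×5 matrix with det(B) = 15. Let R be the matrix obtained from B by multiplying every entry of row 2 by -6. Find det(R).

|R| = -90

Scaling one row by -6 multiplies the determinant by -6.
det(R) = (-6)·(15) = -90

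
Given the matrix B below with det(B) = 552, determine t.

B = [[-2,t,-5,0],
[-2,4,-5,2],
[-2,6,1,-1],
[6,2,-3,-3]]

t = 3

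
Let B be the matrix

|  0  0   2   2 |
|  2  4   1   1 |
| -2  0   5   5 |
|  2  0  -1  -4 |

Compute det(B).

Expand along column 2 (it has 3 zeros):
  + (4) · M_22   where M_22 = det([0 2 2; -2 5 5; 2 -1 -4]) = -12
det = (+1)·(4)·(-12) = -48

-48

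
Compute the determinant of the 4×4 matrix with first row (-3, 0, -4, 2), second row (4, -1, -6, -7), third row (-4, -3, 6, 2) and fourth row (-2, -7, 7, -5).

-29

Expand along row 1 (it has 1 zero):
  + (-3) · M_11   where M_11 = det([-1 -6 -7; -3 6 2; -7 7 -5]) = 71
  + (-4) · M_13   where M_13 = det([4 -1 -7; -4 -3 2; -2 -7 -5]) = -14
  − (2) · M_14   where M_14 = det([4 -1 -6; -4 -3 6; -2 -7 7]) = -64
det = (+1)·(-3)·(71) + (+1)·(-4)·(-14) + (-1)·(2)·(-64) = -29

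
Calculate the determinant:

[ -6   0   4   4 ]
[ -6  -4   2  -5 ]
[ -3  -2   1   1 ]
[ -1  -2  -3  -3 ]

224

Expand along row 1 (it has 1 zero):
  + (-6) · M_11   where M_11 = det([-4 2 -5; -2 1 1; -2 -3 -3]) = -56
  + (4) · M_13   where M_13 = det([-6 -4 -5; -3 -2 1; -1 -2 -3]) = -28
  − (4) · M_14   where M_14 = det([-6 -4 2; -3 -2 1; -1 -2 -3]) = 0
det = (+1)·(-6)·(-56) + (+1)·(4)·(-28) + (-1)·(4)·(0) = 224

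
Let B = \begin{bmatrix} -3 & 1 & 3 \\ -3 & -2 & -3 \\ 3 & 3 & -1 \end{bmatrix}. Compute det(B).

Expand along column 1:
  + (-3) · |-2 -3; 3 -1| = (-3)·(2 − (-9)) = -33
  − (-3) · |1 3; 3 -1| = −(-3)·(-1 − 9) = -30
  + 3 · |1 3; -2 -3| = 3·(-3 − (-6)) = 9
Sum: (-33) + (-30) + (9) = -54

-54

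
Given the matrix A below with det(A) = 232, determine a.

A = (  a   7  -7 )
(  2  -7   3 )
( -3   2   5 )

-6

Expanding along the column containing a, det(A) is linear in a: det(A) = (-41)·a + (-14).
Set (-41)·a + (-14) = 232  ⇒  (-41)·a = 246  ⇒  a = -6.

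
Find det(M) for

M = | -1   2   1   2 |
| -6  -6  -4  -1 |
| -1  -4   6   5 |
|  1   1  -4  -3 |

det(M) = 141

Expand along row 1:
  + (-1) · M_11   where M_11 = det([-6 -4 -1; -4 6 5; 1 -4 -3]) = 6
  − (2) · M_12   where M_12 = det([-6 -4 -1; -1 6 5; 1 -4 -3]) = -18
  + (1) · M_13   where M_13 = det([-6 -6 -1; -1 -4 5; 1 1 -3]) = -57
  − (2) · M_14   where M_14 = det([-6 -6 -4; -1 -4 6; 1 1 -4]) = -84
det = (+1)·(-1)·(6) + (-1)·(2)·(-18) + (+1)·(1)·(-57) + (-1)·(2)·(-84) = 141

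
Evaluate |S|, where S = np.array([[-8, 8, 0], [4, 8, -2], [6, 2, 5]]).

|S| = -608

Expand along column 3:
  − (-2) · |-8 8; 6 2| = −(-2)·(-16 − 48) = -128
  + 5 · |-8 8; 4 8| = 5·(-64 − 32) = -480
Sum: (-128) + (-480) = -608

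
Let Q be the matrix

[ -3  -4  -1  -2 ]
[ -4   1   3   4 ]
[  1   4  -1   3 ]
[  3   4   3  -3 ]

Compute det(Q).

Expand along row 1:
  + (-3) · M_11   where M_11 = det([1 3 4; 4 -1 3; 4 3 -3]) = 130
  − (-4) · M_12   where M_12 = det([-4 3 4; 1 -1 3; 3 3 -3]) = 84
  + (-1) · M_13   where M_13 = det([-4 1 4; 1 4 3; 3 4 -3]) = 76
  − (-2) · M_14   where M_14 = det([-4 1 3; 1 4 -1; 3 4 3]) = -94
det = (+1)·(-3)·(130) + (-1)·(-4)·(84) + (+1)·(-1)·(76) + (-1)·(-2)·(-94) = -318

-318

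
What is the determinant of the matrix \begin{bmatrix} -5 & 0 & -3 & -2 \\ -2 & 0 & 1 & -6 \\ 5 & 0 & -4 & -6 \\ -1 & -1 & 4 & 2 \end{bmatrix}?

-270

Expand along column 2 (it has 3 zeros):
  + (-1) · M_42   where M_42 = det([-5 -3 -2; -2 1 -6; 5 -4 -6]) = 270
det = (+1)·(-1)·(270) = -270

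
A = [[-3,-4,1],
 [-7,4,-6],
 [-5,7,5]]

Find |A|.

Expand along column 1:
  + (-3) · |4 -6; 7 5| = (-3)·(20 − (-42)) = -186
  − (-7) · |-4 1; 7 5| = −(-7)·(-20 − 7) = -189
  + (-5) · |-4 1; 4 -6| = (-5)·(24 − 4) = -100
Sum: (-186) + (-189) + (-100) = -475

|A| = -475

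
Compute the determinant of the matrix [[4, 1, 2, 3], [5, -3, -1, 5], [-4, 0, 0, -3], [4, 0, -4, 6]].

Expand along row 3 (it has 2 zeros):
  + (-4) · M_31   where M_31 = det([1 2 3; -3 -1 5; 0 -4 6]) = 86
  − (-3) · M_34   where M_34 = det([4 1 2; 5 -3 -1; 4 0 -4]) = 88
det = (+1)·(-4)·(86) + (-1)·(-3)·(88) = -80

-80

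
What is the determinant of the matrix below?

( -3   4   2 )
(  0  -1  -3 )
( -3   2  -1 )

Expand along row 2:
  + (-1) · |-3 2; -3 -1| = (-1)·(3 − (-6)) = -9
  − (-3) · |-3 4; -3 2| = −(-3)·(-6 − (-12)) = 18
Sum: (-9) + (18) = 9

The determinant is 9.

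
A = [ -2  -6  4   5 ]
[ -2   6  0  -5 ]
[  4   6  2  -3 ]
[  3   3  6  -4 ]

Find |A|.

|A| = 768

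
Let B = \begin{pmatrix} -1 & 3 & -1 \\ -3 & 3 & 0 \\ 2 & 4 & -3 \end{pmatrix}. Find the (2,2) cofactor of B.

Delete row 2 and column 2; the remaining 2×2 submatrix is [-1 -1; 2 -3].
Its determinant is (-1)·(-3) − (-1)·2 = 5.
The cofactor carries sign (−1)^(2+2) = +1, so C_{2,2} = +(5) = 5.

The cofactor is 5.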